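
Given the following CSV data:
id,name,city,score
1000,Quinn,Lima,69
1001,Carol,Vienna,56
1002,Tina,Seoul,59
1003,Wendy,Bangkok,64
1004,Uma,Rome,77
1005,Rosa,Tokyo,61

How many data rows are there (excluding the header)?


Counting rows (excluding header):
Header: id,name,city,score
Data rows: 6

ANSWER: 6


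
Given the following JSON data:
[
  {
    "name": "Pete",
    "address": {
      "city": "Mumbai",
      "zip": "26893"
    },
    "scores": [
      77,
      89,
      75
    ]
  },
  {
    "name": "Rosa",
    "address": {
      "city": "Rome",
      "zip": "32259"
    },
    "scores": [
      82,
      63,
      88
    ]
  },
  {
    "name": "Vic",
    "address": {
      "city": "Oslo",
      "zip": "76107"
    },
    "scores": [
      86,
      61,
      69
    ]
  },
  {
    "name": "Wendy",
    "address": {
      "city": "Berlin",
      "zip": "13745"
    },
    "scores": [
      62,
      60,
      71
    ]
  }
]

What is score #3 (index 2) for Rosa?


Path: records[1].scores[2]
Value: 88

ANSWER: 88


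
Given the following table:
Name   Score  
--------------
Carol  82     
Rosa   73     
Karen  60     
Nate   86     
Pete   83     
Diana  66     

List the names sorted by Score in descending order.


Sorting by Score (descending):
  Nate: 86
  Pete: 83
  Carol: 82
  Rosa: 73
  Diana: 66
  Karen: 60


ANSWER: Nate, Pete, Carol, Rosa, Diana, Karen


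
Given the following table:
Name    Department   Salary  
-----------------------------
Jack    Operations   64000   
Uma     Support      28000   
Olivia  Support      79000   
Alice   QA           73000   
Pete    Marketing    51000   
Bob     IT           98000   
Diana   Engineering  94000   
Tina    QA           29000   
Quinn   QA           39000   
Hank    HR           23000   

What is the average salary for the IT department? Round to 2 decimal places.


IT department members:
  Bob: 98000
Sum = 98000
Count = 1
Average = 98000 / 1 = 98000.00

ANSWER: 98000.00


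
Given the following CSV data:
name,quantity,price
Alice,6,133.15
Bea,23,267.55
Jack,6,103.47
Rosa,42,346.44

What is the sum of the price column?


Values in 'price' column:
  Row 1: 133.15
  Row 2: 267.55
  Row 3: 103.47
  Row 4: 346.44
Sum = 133.15 + 267.55 + 103.47 + 346.44 = 850.61

ANSWER: 850.61


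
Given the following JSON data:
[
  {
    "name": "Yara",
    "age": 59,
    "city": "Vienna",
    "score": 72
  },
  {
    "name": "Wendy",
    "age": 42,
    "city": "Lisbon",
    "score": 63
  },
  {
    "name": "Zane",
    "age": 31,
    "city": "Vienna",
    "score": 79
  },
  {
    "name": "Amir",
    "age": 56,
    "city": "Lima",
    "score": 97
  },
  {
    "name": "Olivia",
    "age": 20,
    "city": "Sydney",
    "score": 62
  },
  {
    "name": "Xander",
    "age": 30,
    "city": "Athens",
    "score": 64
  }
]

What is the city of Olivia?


Looking up record where name = Olivia
Record index: 4
Field 'city' = Sydney

ANSWER: Sydney


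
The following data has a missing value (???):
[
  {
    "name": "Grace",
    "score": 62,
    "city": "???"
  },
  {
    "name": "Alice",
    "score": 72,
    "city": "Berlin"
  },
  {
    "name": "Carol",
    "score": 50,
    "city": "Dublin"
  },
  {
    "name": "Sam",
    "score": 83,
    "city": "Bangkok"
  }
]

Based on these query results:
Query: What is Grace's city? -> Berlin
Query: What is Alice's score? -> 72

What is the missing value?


The missing value is Grace's city
From query: Grace's city = Berlin

ANSWER: Berlin


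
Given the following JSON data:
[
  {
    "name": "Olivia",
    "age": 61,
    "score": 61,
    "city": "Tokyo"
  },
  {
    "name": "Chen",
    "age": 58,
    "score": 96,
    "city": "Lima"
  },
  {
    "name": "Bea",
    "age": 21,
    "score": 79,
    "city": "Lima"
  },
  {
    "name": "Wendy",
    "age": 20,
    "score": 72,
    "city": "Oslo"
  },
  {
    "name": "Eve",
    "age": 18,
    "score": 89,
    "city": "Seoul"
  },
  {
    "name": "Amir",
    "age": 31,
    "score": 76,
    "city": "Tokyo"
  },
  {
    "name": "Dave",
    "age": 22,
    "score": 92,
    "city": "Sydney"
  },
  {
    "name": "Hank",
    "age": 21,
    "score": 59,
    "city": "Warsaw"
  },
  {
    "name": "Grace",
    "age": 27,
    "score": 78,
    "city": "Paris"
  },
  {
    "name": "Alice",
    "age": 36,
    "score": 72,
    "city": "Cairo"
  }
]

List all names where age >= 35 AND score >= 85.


Checking both conditions:
  Olivia (age=61, score=61) -> no
  Chen (age=58, score=96) -> YES
  Bea (age=21, score=79) -> no
  Wendy (age=20, score=72) -> no
  Eve (age=18, score=89) -> no
  Amir (age=31, score=76) -> no
  Dave (age=22, score=92) -> no
  Hank (age=21, score=59) -> no
  Grace (age=27, score=78) -> no
  Alice (age=36, score=72) -> no


ANSWER: Chen


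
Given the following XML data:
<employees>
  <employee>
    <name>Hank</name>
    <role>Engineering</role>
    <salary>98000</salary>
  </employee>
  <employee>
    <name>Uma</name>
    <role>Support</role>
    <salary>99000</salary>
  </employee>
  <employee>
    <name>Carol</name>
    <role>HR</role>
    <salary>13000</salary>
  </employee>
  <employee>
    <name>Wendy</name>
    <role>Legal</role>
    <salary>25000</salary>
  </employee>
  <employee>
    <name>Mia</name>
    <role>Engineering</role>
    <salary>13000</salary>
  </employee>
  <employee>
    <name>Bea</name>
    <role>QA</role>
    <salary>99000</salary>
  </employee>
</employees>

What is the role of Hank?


Searching for <employee> with <name>Hank</name>
Found at position 1
<role>Engineering</role>

ANSWER: Engineering


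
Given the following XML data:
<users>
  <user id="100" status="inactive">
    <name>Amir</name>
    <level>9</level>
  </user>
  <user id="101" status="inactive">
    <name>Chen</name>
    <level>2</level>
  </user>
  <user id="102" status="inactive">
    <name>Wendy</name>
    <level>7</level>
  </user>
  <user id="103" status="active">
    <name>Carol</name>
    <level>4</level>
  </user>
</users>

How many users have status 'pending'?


Counting users with status='pending':
Count: 0

ANSWER: 0


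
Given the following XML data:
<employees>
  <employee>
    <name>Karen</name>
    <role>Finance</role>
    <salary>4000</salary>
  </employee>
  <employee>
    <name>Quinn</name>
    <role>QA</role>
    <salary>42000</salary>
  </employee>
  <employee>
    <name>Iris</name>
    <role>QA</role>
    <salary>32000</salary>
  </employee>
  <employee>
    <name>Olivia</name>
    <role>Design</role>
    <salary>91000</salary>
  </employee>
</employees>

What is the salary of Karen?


Searching for <employee> with <name>Karen</name>
Found at position 1
<salary>4000</salary>

ANSWER: 4000


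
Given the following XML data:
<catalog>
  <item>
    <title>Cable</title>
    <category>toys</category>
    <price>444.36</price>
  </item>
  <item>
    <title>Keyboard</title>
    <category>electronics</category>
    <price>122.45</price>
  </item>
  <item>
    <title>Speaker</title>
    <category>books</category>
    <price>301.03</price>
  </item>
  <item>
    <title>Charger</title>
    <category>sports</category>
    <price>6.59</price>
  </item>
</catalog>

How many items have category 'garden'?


Scanning <item> elements for <category>garden</category>:
Count: 0

ANSWER: 0


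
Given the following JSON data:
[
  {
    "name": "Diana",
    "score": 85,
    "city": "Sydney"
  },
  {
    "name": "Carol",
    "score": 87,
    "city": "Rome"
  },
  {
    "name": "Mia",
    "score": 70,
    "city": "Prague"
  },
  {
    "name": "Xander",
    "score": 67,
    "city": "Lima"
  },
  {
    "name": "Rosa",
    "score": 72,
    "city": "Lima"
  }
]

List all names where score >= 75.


Filtering records where score >= 75:
  Diana (score=85) -> YES
  Carol (score=87) -> YES
  Mia (score=70) -> no
  Xander (score=67) -> no
  Rosa (score=72) -> no


ANSWER: Diana, Carol


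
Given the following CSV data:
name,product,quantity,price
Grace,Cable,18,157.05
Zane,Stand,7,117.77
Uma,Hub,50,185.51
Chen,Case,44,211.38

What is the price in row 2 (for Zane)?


Row 2: Zane
Column 'price' = 117.77

ANSWER: 117.77


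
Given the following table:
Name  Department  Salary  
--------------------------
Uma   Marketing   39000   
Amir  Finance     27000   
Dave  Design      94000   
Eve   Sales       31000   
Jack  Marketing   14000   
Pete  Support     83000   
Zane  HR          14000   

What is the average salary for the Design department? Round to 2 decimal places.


Design department members:
  Dave: 94000
Sum = 94000
Count = 1
Average = 94000 / 1 = 94000.00

ANSWER: 94000.00


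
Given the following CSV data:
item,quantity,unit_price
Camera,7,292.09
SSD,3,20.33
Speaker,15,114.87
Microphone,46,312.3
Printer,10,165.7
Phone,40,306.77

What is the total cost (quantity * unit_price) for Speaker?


Row: Speaker
quantity = 15
unit_price = 114.87
total = 15 * 114.87 = 1723.05

ANSWER: 1723.05


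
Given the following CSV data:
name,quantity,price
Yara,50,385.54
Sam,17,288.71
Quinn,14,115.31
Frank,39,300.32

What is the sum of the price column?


Values in 'price' column:
  Row 1: 385.54
  Row 2: 288.71
  Row 3: 115.31
  Row 4: 300.32
Sum = 385.54 + 288.71 + 115.31 + 300.32 = 1089.88

ANSWER: 1089.88


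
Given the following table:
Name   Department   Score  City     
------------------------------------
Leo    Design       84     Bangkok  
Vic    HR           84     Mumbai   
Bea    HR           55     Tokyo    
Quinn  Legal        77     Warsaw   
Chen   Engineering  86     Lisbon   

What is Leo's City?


Row 1: Leo
City = Bangkok

ANSWER: Bangkok


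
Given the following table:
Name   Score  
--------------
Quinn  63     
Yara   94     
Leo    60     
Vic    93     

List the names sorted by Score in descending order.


Sorting by Score (descending):
  Yara: 94
  Vic: 93
  Quinn: 63
  Leo: 60


ANSWER: Yara, Vic, Quinn, Leo


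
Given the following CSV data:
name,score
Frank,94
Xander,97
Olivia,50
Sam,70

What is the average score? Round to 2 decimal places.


Scores: 94, 97, 50, 70
Sum = 311
Count = 4
Average = 311 / 4 = 77.75

ANSWER: 77.75


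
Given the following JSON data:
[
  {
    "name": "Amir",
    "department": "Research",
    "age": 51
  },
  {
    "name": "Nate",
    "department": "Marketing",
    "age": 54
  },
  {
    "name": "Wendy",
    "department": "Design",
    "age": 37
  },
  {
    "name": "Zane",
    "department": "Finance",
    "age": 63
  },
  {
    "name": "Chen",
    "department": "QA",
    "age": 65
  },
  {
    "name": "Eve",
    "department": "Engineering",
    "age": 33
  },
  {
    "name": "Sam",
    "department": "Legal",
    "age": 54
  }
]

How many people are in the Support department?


Scanning records for department = Support
  No matches found
Count: 0

ANSWER: 0


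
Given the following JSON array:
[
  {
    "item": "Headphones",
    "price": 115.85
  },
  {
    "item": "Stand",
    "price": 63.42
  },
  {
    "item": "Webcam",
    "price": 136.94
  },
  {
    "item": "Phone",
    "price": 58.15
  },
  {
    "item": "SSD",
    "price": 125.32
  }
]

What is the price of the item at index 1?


Array index 1 -> Stand
price = 63.42

ANSWER: 63.42


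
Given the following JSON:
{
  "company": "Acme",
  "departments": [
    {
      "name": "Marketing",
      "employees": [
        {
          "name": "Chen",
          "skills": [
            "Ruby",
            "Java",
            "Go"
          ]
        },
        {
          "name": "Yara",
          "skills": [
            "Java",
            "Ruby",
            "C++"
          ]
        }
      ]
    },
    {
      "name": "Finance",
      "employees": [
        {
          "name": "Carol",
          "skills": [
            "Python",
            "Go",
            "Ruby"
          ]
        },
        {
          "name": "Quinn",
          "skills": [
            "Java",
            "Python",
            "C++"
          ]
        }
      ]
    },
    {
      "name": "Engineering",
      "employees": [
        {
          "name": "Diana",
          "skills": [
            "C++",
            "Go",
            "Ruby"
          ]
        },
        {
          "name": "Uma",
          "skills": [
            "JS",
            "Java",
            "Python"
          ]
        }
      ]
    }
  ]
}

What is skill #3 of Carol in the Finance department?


Path: departments[1].employees[0].skills[2]
Value: Ruby

ANSWER: Ruby


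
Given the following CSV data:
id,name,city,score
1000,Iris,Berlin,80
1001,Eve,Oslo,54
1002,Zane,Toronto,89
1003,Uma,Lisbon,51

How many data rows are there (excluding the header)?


Counting rows (excluding header):
Header: id,name,city,score
Data rows: 4

ANSWER: 4


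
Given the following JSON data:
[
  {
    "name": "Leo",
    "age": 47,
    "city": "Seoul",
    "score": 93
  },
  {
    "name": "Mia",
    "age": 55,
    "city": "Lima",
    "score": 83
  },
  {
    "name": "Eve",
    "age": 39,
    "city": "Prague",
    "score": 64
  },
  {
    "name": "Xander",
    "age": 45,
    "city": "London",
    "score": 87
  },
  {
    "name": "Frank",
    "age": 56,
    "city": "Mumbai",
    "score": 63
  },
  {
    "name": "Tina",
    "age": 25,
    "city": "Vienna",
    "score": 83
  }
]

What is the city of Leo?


Looking up record where name = Leo
Record index: 0
Field 'city' = Seoul

ANSWER: Seoul


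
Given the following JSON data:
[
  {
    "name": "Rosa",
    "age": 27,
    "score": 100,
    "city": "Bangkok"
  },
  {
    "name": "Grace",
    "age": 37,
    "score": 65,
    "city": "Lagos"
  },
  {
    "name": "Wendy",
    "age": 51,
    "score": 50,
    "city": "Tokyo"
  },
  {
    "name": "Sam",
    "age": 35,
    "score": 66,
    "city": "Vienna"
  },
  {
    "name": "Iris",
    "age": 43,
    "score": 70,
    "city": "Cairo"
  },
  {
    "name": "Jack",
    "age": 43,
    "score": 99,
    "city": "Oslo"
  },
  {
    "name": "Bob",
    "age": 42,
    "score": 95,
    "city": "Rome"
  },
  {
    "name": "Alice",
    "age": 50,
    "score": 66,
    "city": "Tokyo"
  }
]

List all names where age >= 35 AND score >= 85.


Checking both conditions:
  Rosa (age=27, score=100) -> no
  Grace (age=37, score=65) -> no
  Wendy (age=51, score=50) -> no
  Sam (age=35, score=66) -> no
  Iris (age=43, score=70) -> no
  Jack (age=43, score=99) -> YES
  Bob (age=42, score=95) -> YES
  Alice (age=50, score=66) -> no


ANSWER: Jack, Bob


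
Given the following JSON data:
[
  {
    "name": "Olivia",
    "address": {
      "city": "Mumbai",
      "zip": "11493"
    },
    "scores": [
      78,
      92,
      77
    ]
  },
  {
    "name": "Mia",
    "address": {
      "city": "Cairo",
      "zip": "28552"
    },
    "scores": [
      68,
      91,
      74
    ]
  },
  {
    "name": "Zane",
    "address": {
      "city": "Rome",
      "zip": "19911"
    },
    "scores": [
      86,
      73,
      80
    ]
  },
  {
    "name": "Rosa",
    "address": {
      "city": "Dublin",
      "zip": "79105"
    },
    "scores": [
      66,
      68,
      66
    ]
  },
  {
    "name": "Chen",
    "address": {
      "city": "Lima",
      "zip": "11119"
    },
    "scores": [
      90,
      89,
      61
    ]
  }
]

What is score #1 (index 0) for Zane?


Path: records[2].scores[0]
Value: 86

ANSWER: 86


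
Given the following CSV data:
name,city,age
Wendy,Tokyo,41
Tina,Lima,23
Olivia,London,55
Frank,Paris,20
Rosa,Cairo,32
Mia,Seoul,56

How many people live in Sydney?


Scanning city column for 'Sydney':
Total matches: 0

ANSWER: 0


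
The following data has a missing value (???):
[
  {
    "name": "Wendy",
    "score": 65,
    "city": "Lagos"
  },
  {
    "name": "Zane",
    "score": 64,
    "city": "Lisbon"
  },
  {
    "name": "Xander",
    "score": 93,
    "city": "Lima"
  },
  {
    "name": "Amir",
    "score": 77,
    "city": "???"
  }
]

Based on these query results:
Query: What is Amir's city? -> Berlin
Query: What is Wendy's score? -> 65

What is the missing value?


The missing value is Amir's city
From query: Amir's city = Berlin

ANSWER: Berlin


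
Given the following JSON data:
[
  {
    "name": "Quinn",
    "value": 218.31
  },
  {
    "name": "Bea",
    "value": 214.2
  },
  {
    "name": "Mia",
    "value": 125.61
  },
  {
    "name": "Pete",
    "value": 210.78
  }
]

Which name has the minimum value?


Comparing values:
  Quinn: 218.31
  Bea: 214.2
  Mia: 125.61
  Pete: 210.78
Minimum: Mia (125.61)

ANSWER: Mia


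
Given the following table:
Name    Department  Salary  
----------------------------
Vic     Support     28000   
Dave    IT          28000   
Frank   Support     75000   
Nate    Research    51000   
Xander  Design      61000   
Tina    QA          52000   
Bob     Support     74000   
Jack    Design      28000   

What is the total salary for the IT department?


IT department members:
  Dave: 28000
Total = 28000 = 28000

ANSWER: 28000


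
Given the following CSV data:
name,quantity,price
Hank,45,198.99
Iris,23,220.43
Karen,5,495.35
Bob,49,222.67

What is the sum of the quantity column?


Values in 'quantity' column:
  Row 1: 45
  Row 2: 23
  Row 3: 5
  Row 4: 49
Sum = 45 + 23 + 5 + 49 = 122

ANSWER: 122


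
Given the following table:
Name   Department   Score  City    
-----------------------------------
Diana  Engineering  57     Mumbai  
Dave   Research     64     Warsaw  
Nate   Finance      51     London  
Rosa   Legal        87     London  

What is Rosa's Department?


Row 4: Rosa
Department = Legal

ANSWER: Legal


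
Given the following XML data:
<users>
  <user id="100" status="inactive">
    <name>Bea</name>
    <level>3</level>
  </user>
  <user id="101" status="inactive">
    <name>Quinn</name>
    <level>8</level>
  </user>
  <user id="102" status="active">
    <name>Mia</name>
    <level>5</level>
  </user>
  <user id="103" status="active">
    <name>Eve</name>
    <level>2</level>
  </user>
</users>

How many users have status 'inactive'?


Counting users with status='inactive':
  Bea (id=100) -> MATCH
  Quinn (id=101) -> MATCH
Count: 2

ANSWER: 2


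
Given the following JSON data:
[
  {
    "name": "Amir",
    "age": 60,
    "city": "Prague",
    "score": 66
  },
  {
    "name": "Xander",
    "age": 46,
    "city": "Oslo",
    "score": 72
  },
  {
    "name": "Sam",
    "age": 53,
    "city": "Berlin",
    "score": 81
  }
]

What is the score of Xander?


Looking up record where name = Xander
Record index: 1
Field 'score' = 72

ANSWER: 72


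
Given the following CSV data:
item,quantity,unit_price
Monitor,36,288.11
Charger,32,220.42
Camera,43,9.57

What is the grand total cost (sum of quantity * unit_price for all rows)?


Computing row totals:
  Monitor: 36 * 288.11 = 10371.96
  Charger: 32 * 220.42 = 7053.44
  Camera: 43 * 9.57 = 411.51
Grand total = 10371.96 + 7053.44 + 411.51 = 17836.91

ANSWER: 17836.91


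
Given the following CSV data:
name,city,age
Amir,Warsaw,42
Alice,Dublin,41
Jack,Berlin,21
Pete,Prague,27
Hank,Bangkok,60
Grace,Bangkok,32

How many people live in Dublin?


Scanning city column for 'Dublin':
  Row 2: Alice -> MATCH
Total matches: 1

ANSWER: 1


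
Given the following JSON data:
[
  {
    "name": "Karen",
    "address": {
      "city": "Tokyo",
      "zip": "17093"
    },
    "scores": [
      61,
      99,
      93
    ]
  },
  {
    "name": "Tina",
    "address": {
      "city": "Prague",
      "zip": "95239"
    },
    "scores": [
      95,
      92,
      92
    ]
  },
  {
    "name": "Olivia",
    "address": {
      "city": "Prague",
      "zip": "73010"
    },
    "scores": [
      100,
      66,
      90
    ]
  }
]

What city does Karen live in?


Path: records[0].address.city
Value: Tokyo

ANSWER: Tokyo


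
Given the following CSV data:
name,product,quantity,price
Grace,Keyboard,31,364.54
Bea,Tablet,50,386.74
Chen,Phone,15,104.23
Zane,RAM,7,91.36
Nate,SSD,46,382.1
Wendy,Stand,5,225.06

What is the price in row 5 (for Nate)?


Row 5: Nate
Column 'price' = 382.1

ANSWER: 382.1


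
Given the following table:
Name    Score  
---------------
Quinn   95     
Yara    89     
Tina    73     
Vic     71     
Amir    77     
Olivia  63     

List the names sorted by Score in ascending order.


Sorting by Score (ascending):
  Olivia: 63
  Vic: 71
  Tina: 73
  Amir: 77
  Yara: 89
  Quinn: 95


ANSWER: Olivia, Vic, Tina, Amir, Yara, Quinn


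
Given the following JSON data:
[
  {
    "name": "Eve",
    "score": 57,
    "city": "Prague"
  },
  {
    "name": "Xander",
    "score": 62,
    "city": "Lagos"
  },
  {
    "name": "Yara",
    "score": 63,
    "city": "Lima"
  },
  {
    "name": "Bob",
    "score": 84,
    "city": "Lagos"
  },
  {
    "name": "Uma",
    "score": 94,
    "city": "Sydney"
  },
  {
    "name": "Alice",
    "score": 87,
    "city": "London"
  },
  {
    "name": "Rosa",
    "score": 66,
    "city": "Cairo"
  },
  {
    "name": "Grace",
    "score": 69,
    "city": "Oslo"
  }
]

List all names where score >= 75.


Filtering records where score >= 75:
  Eve (score=57) -> no
  Xander (score=62) -> no
  Yara (score=63) -> no
  Bob (score=84) -> YES
  Uma (score=94) -> YES
  Alice (score=87) -> YES
  Rosa (score=66) -> no
  Grace (score=69) -> no


ANSWER: Bob, Uma, Alice


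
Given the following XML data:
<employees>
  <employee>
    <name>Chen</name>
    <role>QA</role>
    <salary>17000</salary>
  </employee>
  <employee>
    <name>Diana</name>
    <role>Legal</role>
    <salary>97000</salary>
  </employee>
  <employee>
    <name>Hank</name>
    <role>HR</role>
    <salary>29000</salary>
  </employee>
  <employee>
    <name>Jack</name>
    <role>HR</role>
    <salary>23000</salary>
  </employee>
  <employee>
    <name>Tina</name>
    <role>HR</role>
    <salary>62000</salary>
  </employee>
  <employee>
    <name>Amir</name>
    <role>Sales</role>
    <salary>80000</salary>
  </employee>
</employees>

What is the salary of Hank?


Searching for <employee> with <name>Hank</name>
Found at position 3
<salary>29000</salary>

ANSWER: 29000


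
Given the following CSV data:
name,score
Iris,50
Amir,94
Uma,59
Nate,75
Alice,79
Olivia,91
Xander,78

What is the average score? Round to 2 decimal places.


Scores: 50, 94, 59, 75, 79, 91, 78
Sum = 526
Count = 7
Average = 526 / 7 = 75.14

ANSWER: 75.14


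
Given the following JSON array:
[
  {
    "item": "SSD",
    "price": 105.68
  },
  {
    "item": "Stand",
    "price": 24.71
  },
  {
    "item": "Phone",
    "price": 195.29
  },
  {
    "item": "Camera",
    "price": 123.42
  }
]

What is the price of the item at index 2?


Array index 2 -> Phone
price = 195.29

ANSWER: 195.29


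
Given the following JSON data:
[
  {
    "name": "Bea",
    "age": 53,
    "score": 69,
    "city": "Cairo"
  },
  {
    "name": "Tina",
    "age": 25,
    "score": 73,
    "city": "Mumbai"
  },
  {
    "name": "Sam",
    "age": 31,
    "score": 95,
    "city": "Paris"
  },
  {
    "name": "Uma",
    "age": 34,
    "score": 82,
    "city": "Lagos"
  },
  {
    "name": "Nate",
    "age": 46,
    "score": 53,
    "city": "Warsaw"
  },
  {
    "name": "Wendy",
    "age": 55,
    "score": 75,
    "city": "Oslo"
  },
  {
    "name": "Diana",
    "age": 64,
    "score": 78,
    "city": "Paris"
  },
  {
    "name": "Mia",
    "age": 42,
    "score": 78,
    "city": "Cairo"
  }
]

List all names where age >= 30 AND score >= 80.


Checking both conditions:
  Bea (age=53, score=69) -> no
  Tina (age=25, score=73) -> no
  Sam (age=31, score=95) -> YES
  Uma (age=34, score=82) -> YES
  Nate (age=46, score=53) -> no
  Wendy (age=55, score=75) -> no
  Diana (age=64, score=78) -> no
  Mia (age=42, score=78) -> no


ANSWER: Sam, Uma


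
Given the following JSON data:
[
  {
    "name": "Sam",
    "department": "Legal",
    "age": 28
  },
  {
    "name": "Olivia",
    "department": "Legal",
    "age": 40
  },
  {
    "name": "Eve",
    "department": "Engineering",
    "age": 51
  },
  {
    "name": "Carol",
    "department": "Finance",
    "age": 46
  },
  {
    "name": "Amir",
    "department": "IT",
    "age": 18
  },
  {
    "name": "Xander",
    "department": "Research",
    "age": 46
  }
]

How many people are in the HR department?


Scanning records for department = HR
  No matches found
Count: 0

ANSWER: 0


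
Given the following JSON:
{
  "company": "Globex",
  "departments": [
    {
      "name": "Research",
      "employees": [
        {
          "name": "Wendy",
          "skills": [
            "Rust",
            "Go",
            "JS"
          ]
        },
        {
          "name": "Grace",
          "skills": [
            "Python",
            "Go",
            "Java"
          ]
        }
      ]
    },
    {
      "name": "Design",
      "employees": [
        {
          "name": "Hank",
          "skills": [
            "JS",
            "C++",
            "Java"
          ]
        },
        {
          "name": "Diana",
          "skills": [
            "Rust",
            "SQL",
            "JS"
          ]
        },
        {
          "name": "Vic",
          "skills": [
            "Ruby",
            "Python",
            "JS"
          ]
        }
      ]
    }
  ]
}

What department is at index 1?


Path: departments[1].name
Value: Design

ANSWER: Design


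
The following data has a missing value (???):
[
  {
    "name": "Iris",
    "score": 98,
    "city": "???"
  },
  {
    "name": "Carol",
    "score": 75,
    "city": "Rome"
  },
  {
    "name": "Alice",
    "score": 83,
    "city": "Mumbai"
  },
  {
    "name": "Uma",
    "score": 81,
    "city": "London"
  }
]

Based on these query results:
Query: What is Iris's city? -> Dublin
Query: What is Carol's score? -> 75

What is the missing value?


The missing value is Iris's city
From query: Iris's city = Dublin

ANSWER: Dublin


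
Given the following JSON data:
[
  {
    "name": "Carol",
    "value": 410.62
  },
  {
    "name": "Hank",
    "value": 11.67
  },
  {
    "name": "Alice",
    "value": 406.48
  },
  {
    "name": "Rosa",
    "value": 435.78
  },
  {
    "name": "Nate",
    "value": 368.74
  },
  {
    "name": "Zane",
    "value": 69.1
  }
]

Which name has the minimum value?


Comparing values:
  Carol: 410.62
  Hank: 11.67
  Alice: 406.48
  Rosa: 435.78
  Nate: 368.74
  Zane: 69.1
Minimum: Hank (11.67)

ANSWER: Hank


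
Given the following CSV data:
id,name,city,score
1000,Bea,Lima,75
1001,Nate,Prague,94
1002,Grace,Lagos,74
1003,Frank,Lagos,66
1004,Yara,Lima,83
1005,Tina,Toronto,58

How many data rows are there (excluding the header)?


Counting rows (excluding header):
Header: id,name,city,score
Data rows: 6

ANSWER: 6


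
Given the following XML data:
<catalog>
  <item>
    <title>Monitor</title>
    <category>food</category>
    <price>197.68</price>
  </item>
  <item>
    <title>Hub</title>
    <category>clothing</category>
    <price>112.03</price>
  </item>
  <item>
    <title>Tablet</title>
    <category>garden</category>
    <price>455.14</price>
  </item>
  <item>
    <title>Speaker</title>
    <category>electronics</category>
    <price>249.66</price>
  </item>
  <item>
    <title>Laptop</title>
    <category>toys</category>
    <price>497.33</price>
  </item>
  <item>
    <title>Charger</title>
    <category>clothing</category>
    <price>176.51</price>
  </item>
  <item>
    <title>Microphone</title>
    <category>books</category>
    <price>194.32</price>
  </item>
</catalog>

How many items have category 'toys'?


Scanning <item> elements for <category>toys</category>:
  Item 5: Laptop -> MATCH
Count: 1

ANSWER: 1


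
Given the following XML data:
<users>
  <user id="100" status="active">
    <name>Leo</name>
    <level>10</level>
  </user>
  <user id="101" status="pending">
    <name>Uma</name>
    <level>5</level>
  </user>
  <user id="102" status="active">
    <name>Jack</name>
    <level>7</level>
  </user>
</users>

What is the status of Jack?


Finding user with name = Jack
user id="102" status="active"

ANSWER: active


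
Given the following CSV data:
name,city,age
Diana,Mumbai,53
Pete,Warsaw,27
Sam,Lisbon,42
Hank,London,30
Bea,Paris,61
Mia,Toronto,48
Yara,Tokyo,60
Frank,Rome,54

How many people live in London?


Scanning city column for 'London':
  Row 4: Hank -> MATCH
Total matches: 1

ANSWER: 1


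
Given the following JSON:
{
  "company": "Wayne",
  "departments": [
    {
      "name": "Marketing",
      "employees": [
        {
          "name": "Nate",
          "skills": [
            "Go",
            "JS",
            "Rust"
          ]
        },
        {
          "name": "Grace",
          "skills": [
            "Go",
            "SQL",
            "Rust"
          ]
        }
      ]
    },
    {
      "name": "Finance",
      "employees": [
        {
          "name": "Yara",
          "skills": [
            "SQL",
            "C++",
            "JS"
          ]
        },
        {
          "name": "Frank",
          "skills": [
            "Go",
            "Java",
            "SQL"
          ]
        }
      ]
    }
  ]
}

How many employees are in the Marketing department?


Path: departments[0].employees
Count: 2

ANSWER: 2


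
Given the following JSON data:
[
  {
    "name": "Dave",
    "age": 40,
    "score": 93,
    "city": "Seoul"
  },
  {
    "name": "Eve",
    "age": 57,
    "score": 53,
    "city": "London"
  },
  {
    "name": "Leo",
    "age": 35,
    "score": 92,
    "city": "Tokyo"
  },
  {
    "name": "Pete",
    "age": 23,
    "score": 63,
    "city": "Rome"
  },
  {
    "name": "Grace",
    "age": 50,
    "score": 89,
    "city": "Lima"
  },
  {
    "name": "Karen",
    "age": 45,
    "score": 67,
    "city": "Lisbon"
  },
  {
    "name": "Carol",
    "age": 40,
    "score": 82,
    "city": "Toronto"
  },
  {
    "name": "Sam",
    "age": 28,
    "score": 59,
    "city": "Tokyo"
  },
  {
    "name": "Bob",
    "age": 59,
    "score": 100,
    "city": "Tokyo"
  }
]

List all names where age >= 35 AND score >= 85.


Checking both conditions:
  Dave (age=40, score=93) -> YES
  Eve (age=57, score=53) -> no
  Leo (age=35, score=92) -> YES
  Pete (age=23, score=63) -> no
  Grace (age=50, score=89) -> YES
  Karen (age=45, score=67) -> no
  Carol (age=40, score=82) -> no
  Sam (age=28, score=59) -> no
  Bob (age=59, score=100) -> YES


ANSWER: Dave, Leo, Grace, Bob


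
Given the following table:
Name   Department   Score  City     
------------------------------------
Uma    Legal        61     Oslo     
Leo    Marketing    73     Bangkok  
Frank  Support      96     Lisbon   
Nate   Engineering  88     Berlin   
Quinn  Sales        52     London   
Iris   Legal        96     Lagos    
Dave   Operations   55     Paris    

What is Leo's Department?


Row 2: Leo
Department = Marketing

ANSWER: Marketing


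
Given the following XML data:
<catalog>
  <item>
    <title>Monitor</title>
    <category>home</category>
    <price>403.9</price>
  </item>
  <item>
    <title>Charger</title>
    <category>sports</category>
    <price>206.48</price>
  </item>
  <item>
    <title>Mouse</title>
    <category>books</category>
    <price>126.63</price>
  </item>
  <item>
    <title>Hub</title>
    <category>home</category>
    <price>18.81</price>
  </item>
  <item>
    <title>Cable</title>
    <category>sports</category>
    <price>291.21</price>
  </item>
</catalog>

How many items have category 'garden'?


Scanning <item> elements for <category>garden</category>:
Count: 0

ANSWER: 0


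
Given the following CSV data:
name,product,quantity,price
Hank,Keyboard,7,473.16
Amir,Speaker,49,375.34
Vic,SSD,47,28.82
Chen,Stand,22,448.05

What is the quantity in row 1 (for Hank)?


Row 1: Hank
Column 'quantity' = 7

ANSWER: 7


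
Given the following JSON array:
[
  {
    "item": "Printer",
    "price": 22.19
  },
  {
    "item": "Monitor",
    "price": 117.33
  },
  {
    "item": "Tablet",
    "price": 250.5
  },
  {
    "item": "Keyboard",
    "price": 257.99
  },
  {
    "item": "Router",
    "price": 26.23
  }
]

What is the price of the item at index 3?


Array index 3 -> Keyboard
price = 257.99

ANSWER: 257.99


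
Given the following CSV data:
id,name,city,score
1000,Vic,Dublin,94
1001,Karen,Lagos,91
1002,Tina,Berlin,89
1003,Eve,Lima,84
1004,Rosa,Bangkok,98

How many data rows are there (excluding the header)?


Counting rows (excluding header):
Header: id,name,city,score
Data rows: 5

ANSWER: 5


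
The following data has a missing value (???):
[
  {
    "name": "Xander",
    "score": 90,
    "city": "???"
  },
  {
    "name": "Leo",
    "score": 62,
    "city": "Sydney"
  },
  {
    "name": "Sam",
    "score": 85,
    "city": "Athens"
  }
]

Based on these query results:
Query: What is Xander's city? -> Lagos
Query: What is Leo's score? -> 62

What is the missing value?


The missing value is Xander's city
From query: Xander's city = Lagos

ANSWER: Lagos


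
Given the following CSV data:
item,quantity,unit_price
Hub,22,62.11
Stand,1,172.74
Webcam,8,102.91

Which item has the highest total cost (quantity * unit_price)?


Computing row totals:
  Hub: 1366.42
  Stand: 172.74
  Webcam: 823.28
Maximum: Hub (1366.42)

ANSWER: Hub


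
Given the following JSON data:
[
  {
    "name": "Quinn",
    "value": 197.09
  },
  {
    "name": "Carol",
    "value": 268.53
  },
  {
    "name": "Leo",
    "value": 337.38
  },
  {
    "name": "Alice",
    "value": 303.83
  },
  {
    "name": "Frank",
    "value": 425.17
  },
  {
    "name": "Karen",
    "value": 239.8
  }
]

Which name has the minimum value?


Comparing values:
  Quinn: 197.09
  Carol: 268.53
  Leo: 337.38
  Alice: 303.83
  Frank: 425.17
  Karen: 239.8
Minimum: Quinn (197.09)

ANSWER: Quinn


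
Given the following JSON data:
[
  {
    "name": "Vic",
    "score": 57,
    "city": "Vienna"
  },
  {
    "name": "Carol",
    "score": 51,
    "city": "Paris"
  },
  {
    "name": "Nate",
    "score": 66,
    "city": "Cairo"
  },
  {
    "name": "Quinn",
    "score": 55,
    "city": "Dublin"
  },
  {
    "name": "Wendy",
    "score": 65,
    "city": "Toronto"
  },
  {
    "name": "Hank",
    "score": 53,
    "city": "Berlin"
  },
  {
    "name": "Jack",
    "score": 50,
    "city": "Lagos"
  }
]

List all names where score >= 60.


Filtering records where score >= 60:
  Vic (score=57) -> no
  Carol (score=51) -> no
  Nate (score=66) -> YES
  Quinn (score=55) -> no
  Wendy (score=65) -> YES
  Hank (score=53) -> no
  Jack (score=50) -> no


ANSWER: Nate, Wendy


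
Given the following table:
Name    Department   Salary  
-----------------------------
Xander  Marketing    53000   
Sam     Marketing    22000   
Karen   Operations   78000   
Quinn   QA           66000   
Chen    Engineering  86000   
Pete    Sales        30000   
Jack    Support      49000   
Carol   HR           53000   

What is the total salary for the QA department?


QA department members:
  Quinn: 66000
Total = 66000 = 66000

ANSWER: 66000


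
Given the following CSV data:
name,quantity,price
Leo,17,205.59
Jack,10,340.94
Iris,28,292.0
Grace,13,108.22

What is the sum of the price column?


Values in 'price' column:
  Row 1: 205.59
  Row 2: 340.94
  Row 3: 292.0
  Row 4: 108.22
Sum = 205.59 + 340.94 + 292.0 + 108.22 = 946.75

ANSWER: 946.75


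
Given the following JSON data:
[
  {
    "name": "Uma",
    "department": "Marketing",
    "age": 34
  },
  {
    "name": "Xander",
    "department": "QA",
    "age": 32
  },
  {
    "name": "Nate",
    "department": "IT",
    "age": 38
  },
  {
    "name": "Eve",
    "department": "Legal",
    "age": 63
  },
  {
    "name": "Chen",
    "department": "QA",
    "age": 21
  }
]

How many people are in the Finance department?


Scanning records for department = Finance
  No matches found
Count: 0

ANSWER: 0


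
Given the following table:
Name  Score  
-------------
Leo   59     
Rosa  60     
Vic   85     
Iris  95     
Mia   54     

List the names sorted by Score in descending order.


Sorting by Score (descending):
  Iris: 95
  Vic: 85
  Rosa: 60
  Leo: 59
  Mia: 54


ANSWER: Iris, Vic, Rosa, Leo, Mia


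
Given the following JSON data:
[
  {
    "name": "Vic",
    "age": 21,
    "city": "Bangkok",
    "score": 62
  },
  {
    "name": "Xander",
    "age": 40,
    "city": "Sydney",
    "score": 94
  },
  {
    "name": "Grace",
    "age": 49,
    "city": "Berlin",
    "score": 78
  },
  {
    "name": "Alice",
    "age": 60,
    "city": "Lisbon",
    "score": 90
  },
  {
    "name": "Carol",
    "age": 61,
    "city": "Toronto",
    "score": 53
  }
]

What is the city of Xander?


Looking up record where name = Xander
Record index: 1
Field 'city' = Sydney

ANSWER: Sydney


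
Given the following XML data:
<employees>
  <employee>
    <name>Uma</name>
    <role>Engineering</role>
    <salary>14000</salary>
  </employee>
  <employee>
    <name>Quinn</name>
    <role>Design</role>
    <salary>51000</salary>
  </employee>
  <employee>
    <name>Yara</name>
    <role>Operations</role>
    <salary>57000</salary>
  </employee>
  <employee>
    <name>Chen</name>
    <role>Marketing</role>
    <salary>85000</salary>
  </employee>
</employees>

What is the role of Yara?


Searching for <employee> with <name>Yara</name>
Found at position 3
<role>Operations</role>

ANSWER: Operations


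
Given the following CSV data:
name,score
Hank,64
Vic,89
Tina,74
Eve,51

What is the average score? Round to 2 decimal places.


Scores: 64, 89, 74, 51
Sum = 278
Count = 4
Average = 278 / 4 = 69.50

ANSWER: 69.50


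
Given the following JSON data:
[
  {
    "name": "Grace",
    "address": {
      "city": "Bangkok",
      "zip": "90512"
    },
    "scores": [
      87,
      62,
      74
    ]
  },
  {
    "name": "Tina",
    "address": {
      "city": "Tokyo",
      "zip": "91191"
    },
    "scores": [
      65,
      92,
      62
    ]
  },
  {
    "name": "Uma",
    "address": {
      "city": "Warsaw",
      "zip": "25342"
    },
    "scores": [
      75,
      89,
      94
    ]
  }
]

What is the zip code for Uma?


Path: records[2].address.zip
Value: 25342

ANSWER: 25342


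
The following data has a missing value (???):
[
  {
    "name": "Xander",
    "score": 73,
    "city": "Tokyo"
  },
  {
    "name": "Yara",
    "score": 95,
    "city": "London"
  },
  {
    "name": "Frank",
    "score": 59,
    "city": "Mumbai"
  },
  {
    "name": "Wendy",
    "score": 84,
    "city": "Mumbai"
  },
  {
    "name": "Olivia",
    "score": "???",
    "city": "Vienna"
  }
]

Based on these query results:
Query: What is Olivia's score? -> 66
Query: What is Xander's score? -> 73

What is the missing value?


The missing value is Olivia's score
From query: Olivia's score = 66

ANSWER: 66


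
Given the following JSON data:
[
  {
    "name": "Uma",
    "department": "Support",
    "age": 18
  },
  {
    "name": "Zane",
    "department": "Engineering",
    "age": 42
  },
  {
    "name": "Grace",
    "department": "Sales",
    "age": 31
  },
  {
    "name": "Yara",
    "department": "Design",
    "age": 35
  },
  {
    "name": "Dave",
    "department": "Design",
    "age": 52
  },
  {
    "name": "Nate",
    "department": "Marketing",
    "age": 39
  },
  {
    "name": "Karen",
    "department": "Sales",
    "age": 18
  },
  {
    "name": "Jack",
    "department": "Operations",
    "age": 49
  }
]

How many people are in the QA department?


Scanning records for department = QA
  No matches found
Count: 0

ANSWER: 0


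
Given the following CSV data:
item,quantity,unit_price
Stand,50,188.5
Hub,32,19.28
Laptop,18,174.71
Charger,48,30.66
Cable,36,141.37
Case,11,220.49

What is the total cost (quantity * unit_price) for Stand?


Row: Stand
quantity = 50
unit_price = 188.5
total = 50 * 188.5 = 9425.0

ANSWER: 9425.0


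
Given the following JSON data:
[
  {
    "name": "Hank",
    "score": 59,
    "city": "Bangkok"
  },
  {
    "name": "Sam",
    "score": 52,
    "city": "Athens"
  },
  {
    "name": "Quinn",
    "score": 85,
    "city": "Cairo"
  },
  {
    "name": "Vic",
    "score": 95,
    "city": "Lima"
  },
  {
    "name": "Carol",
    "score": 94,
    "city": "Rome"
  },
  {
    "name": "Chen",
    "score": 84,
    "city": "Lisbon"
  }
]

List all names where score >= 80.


Filtering records where score >= 80:
  Hank (score=59) -> no
  Sam (score=52) -> no
  Quinn (score=85) -> YES
  Vic (score=95) -> YES
  Carol (score=94) -> YES
  Chen (score=84) -> YES


ANSWER: Quinn, Vic, Carol, Chen
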